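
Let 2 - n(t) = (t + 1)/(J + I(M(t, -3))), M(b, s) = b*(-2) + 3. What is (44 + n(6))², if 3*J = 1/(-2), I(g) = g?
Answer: 6615184/3025 ≈ 2186.8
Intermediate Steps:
M(b, s) = 3 - 2*b (M(b, s) = -2*b + 3 = 3 - 2*b)
J = -⅙ (J = (⅓)/(-2) = (⅓)*(-½) = -⅙ ≈ -0.16667)
n(t) = 2 - (1 + t)/(17/6 - 2*t) (n(t) = 2 - (t + 1)/(-⅙ + (3 - 2*t)) = 2 - (1 + t)/(17/6 - 2*t))
(44 + n(6))² = (44 + 2*(-14 + 15*6)/(-17 + 12*6))² = (44 + 2*(-14 + 90)/(-17 + 72))² = (44 + 2*76/55)² = (44 + 2*(1/55)*76)² = (44 + 152/55)² = (2572/55)² = 6615184/3025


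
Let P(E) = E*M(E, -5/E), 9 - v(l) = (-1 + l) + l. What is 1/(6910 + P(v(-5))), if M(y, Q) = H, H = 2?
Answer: 1/6950 ≈ 0.00014388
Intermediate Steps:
v(l) = 10 - 2*l (v(l) = 9 - ((-1 + l) + l) = 9 - (-1 + 2*l) = 9 + (1 - 2*l) = 10 - 2*l)
M(y, Q) = 2
P(E) = 2*E (P(E) = E*2 = 2*E)
1/(6910 + P(v(-5))) = 1/(6910 + 2*(10 - 2*(-5))) = 1/(6910 + 2*(10 + 10)) = 1/(6910 + 2*20) = 1/(6910 + 40) = 1/6950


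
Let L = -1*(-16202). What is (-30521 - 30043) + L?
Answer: -44362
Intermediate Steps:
L = 16202
(-30521 - 30043) + L = (-30521 - 30043) + 16202 = -60564 + 16202 = -44362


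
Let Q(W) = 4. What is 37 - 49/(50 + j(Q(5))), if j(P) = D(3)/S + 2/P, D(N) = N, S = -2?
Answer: 36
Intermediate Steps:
j(P) = -3/2 + 2/P (j(P) = 3/(-2) + 2/P = 3*(-½) + 2/P = -3/2 + 2/P)
37 - 49/(50 + j(Q(5))) = 37 - 49/(50 + (-3/2 + 2/4)) = 37 - 49/(50 + (-3/2 + 2*(¼))) = 37 - 49/(50 + (-3/2 + ½)) = 37 - 49/(50 - 1) = 37 - 49/49 = 37 - 49*1/49 = 37 - 1 = 36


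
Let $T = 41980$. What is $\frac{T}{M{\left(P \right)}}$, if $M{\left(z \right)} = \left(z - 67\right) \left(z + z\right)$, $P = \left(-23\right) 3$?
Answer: $\frac{10495}{4692} \approx 2.2368$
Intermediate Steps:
$P = -69$
$M{\left(z \right)} = 2 z \left(-67 + z\right)$ ($M{\left(z \right)} = \left(-67 + z\right) 2 z = 2 z \left(-67 + z\right)$)
$\frac{T}{M{\left(P \right)}} = \frac{41980}{2 \left(-69\right) \left(-67 - 69\right)} = \frac{41980}{2 \left(-69\right) \left(-136\right)} = \frac{41980}{18768} = 41980 \cdot \frac{1}{18768} = \frac{10495}{4692}$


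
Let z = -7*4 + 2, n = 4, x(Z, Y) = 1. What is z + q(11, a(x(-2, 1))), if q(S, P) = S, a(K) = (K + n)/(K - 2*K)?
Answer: -15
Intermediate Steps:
a(K) = -(4 + K)/K (a(K) = (K + 4)/(K - 2*K) = (4 + K)/((-K)) = (4 + K)*(-1/K) = -(4 + K)/K)
z = -26 (z = -28 + 2 = -26)
z + q(11, a(x(-2, 1))) = -26 + 11 = -15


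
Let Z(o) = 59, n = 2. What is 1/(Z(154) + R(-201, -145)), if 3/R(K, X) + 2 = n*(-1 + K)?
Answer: 406/23951 ≈ 0.016951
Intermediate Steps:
R(K, X) = 3/(-4 + 2*K) (R(K, X) = 3/(-2 + 2*(-1 + K)) = 3/(-2 + (-2 + 2*K)) = 3/(-4 + 2*K))
1/(Z(154) + R(-201, -145)) = 1/(59 + 3/(2*(-2 - 201))) = 1/(59 + (3/2)/(-203)) = 1/(59 + (3/2)*(-1/203)) = 1/(59 - 3/406) = 1/(23951/406) = 406/23951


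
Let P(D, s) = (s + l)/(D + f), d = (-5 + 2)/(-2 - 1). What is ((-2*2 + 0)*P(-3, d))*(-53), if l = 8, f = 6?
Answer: 636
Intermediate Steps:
d = 1 (d = -3/(-3) = -3*(-1/3) = 1)
P(D, s) = (8 + s)/(6 + D) (P(D, s) = (s + 8)/(D + 6) = (8 + s)/(6 + D))
((-2*2 + 0)*P(-3, d))*(-53) = ((-2*2 + 0)*((8 + 1)/(6 - 3)))*(-53) = ((-4 + 0)*(9/3))*(-53) = -4*9/3*(-53) = -4*3*(-53) = -12*(-53) = 636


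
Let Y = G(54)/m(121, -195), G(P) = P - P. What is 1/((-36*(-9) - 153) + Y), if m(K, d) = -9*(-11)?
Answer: 1/171 ≈ 0.0058480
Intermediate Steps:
m(K, d) = 99
G(P) = 0
Y = 0 (Y = 0/99 = 0*(1/99) = 0)
1/((-36*(-9) - 153) + Y) = 1/((-36*(-9) - 153) + 0) = 1/((324 - 153) + 0) = 1/(171 + 0) = 1/171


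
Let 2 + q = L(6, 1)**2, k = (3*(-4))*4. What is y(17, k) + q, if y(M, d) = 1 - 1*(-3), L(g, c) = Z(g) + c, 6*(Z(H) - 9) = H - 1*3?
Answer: 449/4 ≈ 112.25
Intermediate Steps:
Z(H) = 17/2 + H/6 (Z(H) = 9 + (H - 1*3)/6 = 9 + (H - 3)/6 = 9 + (-3 + H)/6 = 9 + (-1/2 + H/6) = 17/2 + H/6)
L(g, c) = 17/2 + c + g/6 (L(g, c) = (17/2 + g/6) + c = 17/2 + c + g/6)
k = -48 (k = -12*4 = -48)
y(M, d) = 4 (y(M, d) = 1 + 3 = 4)
q = 433/4 (q = -2 + (17/2 + 1 + (1/6)*6)**2 = -2 + (17/2 + 1 + 1)**2 = -2 + (21/2)**2 = -2 + 441/4 = 433/4 ≈ 108.25)
y(17, k) + q = 4 + 433/4 = 449/4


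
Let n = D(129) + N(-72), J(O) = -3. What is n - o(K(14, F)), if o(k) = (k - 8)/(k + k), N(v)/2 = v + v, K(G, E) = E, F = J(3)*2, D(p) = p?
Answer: -961/6 ≈ -160.17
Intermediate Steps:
F = -6 (F = -3*2 = -6)
N(v) = 4*v (N(v) = 2*(v + v) = 2*(2*v) = 4*v)
n = -159 (n = 129 + 4*(-72) = 129 - 288 = -159)
o(k) = (-8 + k)/(2*k) (o(k) = (-8 + k)/((2*k)) = (-8 + k)*(1/(2*k)) = (-8 + k)/(2*k))
n - o(K(14, F)) = -159 - (-8 - 6)/(2*(-6)) = -159 - (-1)*(-14)/(2*6) = -159 - 1*7/6 = -159 - 7/6 = -961/6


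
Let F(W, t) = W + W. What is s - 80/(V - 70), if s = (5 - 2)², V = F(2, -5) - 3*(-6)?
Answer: 32/3 ≈ 10.667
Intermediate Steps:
F(W, t) = 2*W
V = 22 (V = 2*2 - 3*(-6) = 4 + 18 = 22)
s = 9 (s = 3² = 9)
s - 80/(V - 70) = 9 - 80/(22 - 70) = 9 - 80/(-48) = 9 - 1/48*(-80) = 9 + 5/3 = 32/3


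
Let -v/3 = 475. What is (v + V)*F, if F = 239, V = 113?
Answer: -313568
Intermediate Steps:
v = -1425 (v = -3*475 = -1425)
(v + V)*F = (-1425 + 113)*239 = -1312*239 = -313568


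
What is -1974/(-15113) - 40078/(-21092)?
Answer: 46238173/22768814 ≈ 2.0308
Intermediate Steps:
-1974/(-15113) - 40078/(-21092) = -1974*(-1/15113) - 40078*(-1/21092) = 282/2159 + 20039/10546 = 46238173/22768814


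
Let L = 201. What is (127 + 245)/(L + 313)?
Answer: 186/257 ≈ 0.72374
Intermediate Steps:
(127 + 245)/(L + 313) = (127 + 245)/(201 + 313) = 372/514 = 372*(1/514) = 186/257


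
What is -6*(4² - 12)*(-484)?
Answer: 11616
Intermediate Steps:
-6*(4² - 12)*(-484) = -6*(16 - 12)*(-484) = -6*4*(-484) = -24*(-484) = 11616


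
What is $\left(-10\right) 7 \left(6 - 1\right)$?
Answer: $-350$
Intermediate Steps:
$\left(-10\right) 7 \left(6 - 1\right) = - 70 \left(6 - 1\right) = \left(-70\right) 5 = -350$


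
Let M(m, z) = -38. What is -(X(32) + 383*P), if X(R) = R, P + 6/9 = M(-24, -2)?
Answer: 44332/3 ≈ 14777.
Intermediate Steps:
P = -116/3 (P = -2/3 - 38 = -116/3 ≈ -38.667)
-(X(32) + 383*P) = -(32 + 383*(-116/3)) = -(32 - 44428/3) = -1*(-44332/3) = 44332/3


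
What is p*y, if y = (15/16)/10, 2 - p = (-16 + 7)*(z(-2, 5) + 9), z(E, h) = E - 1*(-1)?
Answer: 111/16 ≈ 6.9375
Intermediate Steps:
z(E, h) = 1 + E (z(E, h) = E + 1 = 1 + E)
p = 74 (p = 2 - (-16 + 7)*((1 - 2) + 9) = 2 - (-9)*(-1 + 9) = 2 - (-9)*8 = 2 - 1*(-72) = 2 + 72 = 74)
y = 3/32 (y = (15*(1/16))*(1/10) = (15/16)*(1/10) = 3/32 ≈ 0.093750)
p*y = 74*(3/32) = 111/16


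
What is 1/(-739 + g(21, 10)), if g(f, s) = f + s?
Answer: -1/708 ≈ -0.0014124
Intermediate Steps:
1/(-739 + g(21, 10)) = 1/(-739 + (21 + 10)) = 1/(-739 + 31) = 1/(-708) = -1/708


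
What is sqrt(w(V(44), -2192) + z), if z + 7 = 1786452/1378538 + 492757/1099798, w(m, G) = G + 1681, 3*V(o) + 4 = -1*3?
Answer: I*sqrt(6054418273082828644952530)/108293809666 ≈ 22.721*I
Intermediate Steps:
V(o) = -7/3 (V(o) = -4/3 + (-1*3)/3 = -4/3 + (1/3)*(-3) = -4/3 - 1 = -7/3)
w(m, G) = 1681 + G
z = -569198054379/108293809666 (z = -7 + (1786452/1378538 + 492757/1099798) = -7 + (1786452*(1/1378538) + 492757*(1/1099798)) = -7 + (893226/689269 + 492757/1099798) = -7 + 188858613283/108293809666 = -569198054379/108293809666 ≈ -5.2561)
sqrt(w(V(44), -2192) + z) = sqrt((1681 - 2192) - 569198054379/108293809666) = sqrt(-511 - 569198054379/108293809666) = sqrt(-55907334793705/108293809666) = I*sqrt(6054418273082828644952530)/108293809666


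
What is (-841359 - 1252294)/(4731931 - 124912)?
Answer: -2093653/4607019 ≈ -0.45445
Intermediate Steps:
(-841359 - 1252294)/(4731931 - 124912) = -2093653/4607019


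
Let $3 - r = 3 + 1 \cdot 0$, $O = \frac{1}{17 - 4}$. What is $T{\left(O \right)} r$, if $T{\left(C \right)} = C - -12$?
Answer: $0$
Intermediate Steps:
$O = \frac{1}{13} \approx 0.076923$
$r = 0$ ($r = 3 - \left(3 + 1 \cdot 0\right) = 3 - \left(3 + 0\right) = 3 - 3 = 0$)
$T{\left(C \right)} = 12 + C$ ($T{\left(C \right)} = C + 12 = 12 + C$)
$T{\left(O \right)} r = \left(12 + \frac{1}{13}\right) 0 = \frac{157}{13} \cdot 0 = 0$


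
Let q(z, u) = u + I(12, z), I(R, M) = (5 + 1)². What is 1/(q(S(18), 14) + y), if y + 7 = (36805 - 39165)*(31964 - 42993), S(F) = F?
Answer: 1/26028483 ≈ 3.8419e-8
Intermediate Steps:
I(R, M) = 36 (I(R, M) = 6² = 36)
y = 26028433 (y = -7 + (36805 - 39165)*(31964 - 42993) = -7 - 2360*(-11029) = -7 + 26028440 = 26028433)
q(z, u) = 36 + u (q(z, u) = u + 36 = 36 + u)
1/(q(S(18), 14) + y) = 1/((36 + 14) + 26028433) = 1/(50 + 26028433) = 1/26028483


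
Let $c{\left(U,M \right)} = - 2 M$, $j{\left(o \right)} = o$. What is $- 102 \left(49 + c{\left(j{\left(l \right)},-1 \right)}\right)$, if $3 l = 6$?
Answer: $-5202$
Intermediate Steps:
$l = 2$ ($l = \frac{1}{3} \cdot 6 = 2$)
$- 102 \left(49 + c{\left(j{\left(l \right)},-1 \right)}\right) = - 102 \left(49 - -2\right) = - 102 \left(49 + 2\right) = \left(-102\right) 51 = -5202$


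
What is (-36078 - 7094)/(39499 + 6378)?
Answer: -43172/45877 ≈ -0.94104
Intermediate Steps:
(-36078 - 7094)/(39499 + 6378) = -43172/45877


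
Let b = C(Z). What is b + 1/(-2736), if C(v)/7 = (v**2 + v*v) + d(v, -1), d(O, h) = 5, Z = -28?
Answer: 30126095/2736 ≈ 11011.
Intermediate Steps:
C(v) = 35 + 14*v**2 (C(v) = 7*((v**2 + v*v) + 5) = 7*((v**2 + v**2) + 5) = 7*(2*v**2 + 5) = 7*(5 + 2*v**2) = 35 + 14*v**2)
b = 11011 (b = 35 + 14*(-28)**2 = 35 + 14*784 = 35 + 10976 = 11011)
b + 1/(-2736) = 11011 + 1/(-2736) = 11011 - 1/2736 = 30126095/2736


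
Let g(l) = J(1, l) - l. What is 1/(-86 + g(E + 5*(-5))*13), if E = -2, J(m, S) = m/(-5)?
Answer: 5/1312 ≈ 0.0038110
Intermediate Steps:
J(m, S) = -m/5 (J(m, S) = m*(-⅕) = -m/5)
g(l) = -⅕ - l (g(l) = -⅕*1 - l = -⅕ - l)
1/(-86 + g(E + 5*(-5))*13) = 1/(-86 + (-⅕ - (-2 + 5*(-5)))*13) = 1/(-86 + (-⅕ - (-2 - 25))*13) = 1/(-86 + (-⅕ - 1*(-27))*13) = 1/(-86 + (-⅕ + 27)*13) = 1/(-86 + (134/5)*13) = 1/(-86 + 1742/5) = 1/(1312/5) = 5/1312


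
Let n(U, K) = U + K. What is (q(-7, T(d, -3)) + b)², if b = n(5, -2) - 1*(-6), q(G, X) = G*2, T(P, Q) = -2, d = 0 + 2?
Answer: 25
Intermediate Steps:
d = 2
n(U, K) = K + U
q(G, X) = 2*G
b = 9 (b = (-2 + 5) - 1*(-6) = 3 + 6 = 9)
(q(-7, T(d, -3)) + b)² = (2*(-7) + 9)² = (-14 + 9)² = (-5)² = 25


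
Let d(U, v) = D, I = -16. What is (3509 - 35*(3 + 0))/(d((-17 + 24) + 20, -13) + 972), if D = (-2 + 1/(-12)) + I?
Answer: 40848/11447 ≈ 3.5684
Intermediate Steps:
D = -217/12 (D = (-2 + 1/(-12)) - 16 = (-2 - 1/12) - 16 = -25/12 - 16 = -217/12 ≈ -18.083)
d(U, v) = -217/12
(3509 - 35*(3 + 0))/(d((-17 + 24) + 20, -13) + 972) = (3509 - 35*(3 + 0))/(-217/12 + 972) = (3509 - 35*3)/(11447/12) = (3509 - 105)*(12/11447) = 3404*(12/11447) = 40848/11447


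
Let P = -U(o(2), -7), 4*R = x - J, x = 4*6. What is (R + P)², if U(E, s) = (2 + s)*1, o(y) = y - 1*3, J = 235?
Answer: 36481/16 ≈ 2280.1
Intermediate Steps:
o(y) = -3 + y (o(y) = y - 3 = -3 + y)
U(E, s) = 2 + s
x = 24
R = -211/4 (R = (24 - 1*235)/4 = (24 - 235)/4 = (¼)*(-211) = -211/4 ≈ -52.750)
P = 5 (P = -(2 - 7) = -1*(-5) = 5)
(R + P)² = (-211/4 + 5)² = (-191/4)² = 36481/16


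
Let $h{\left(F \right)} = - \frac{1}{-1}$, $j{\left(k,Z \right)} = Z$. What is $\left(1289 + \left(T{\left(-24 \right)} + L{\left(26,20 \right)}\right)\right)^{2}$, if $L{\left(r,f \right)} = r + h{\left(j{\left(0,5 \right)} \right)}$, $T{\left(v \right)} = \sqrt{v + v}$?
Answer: $1731808 + 10528 i \sqrt{3} \approx 1.7318 \cdot 10^{6} + 18235.0 i$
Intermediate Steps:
$T{\left(v \right)} = \sqrt{2} \sqrt{v}$ ($T{\left(v \right)} = \sqrt{2 v} = \sqrt{2} \sqrt{v}$)
$h{\left(F \right)} = 1$ ($h{\left(F \right)} = \left(-1\right) \left(-1\right) = 1$)
$L{\left(r,f \right)} = 1 + r$ ($L{\left(r,f \right)} = r + 1 = 1 + r$)
$\left(1289 + \left(T{\left(-24 \right)} + L{\left(26,20 \right)}\right)\right)^{2} = \left(1289 + \left(\sqrt{2} \sqrt{-24} + \left(1 + 26\right)\right)\right)^{2} = \left(1289 + \left(\sqrt{2} \cdot 2 i \sqrt{6} + 27\right)\right)^{2} = \left(1289 + \left(4 i \sqrt{3} + 27\right)\right)^{2} = \left(1289 + \left(27 + 4 i \sqrt{3}\right)\right)^{2} = \left(1316 + 4 i \sqrt{3}\right)^{2}$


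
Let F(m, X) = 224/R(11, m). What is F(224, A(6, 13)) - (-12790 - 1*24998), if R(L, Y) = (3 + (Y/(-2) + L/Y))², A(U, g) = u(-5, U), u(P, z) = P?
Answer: 22506696136124/595604025 ≈ 37788.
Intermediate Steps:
A(U, g) = -5
R(L, Y) = (3 - Y/2 + L/Y)² (R(L, Y) = (3 + (Y*(-½) + L/Y))² = (3 + (-Y/2 + L/Y))² = (3 - Y/2 + L/Y)²)
F(m, X) = 896*m²/(22 - m² + 6*m)² (F(m, X) = 224/(((-m² + 2*11 + 6*m)²/(4*m²))) = 224/(((-m² + 22 + 6*m)²/(4*m²))) = 224/(((22 - m² + 6*m)²/(4*m²))) = 224*(4*m²/(22 - m² + 6*m)²) = 896*m²/(22 - m² + 6*m)²)
F(224, A(6, 13)) - (-12790 - 1*24998) = 896*224²/(22 - 1*224² + 6*224)² - (-12790 - 1*24998) = 896*50176/(22 - 1*50176 + 1344)² - (-12790 - 24998) = 896*50176/(22 - 50176 + 1344)² - 1*(-37788) = 896*50176/(-48810)² + 37788 = 896*50176*(1/2382416100) + 37788 = 11239424/595604025 + 37788 = 22506696136124/595604025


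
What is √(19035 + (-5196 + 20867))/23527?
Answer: √34706/23527 ≈ 0.0079184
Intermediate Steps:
√(19035 + (-5196 + 20867))/23527 = √(19035 + 15671)*(1/23527) = √34706*(1/23527) = √34706/23527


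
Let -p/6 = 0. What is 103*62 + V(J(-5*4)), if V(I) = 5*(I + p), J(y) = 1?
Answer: 6391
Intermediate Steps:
p = 0 (p = -6*0 = 0)
V(I) = 5*I (V(I) = 5*(I + 0) = 5*I)
103*62 + V(J(-5*4)) = 103*62 + 5*1 = 6386 + 5 = 6391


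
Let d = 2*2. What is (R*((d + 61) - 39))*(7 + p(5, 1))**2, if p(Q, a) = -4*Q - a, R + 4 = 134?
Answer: 662480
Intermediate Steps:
R = 130 (R = -4 + 134 = 130)
d = 4
p(Q, a) = -a - 4*Q
(R*((d + 61) - 39))*(7 + p(5, 1))**2 = (130*((4 + 61) - 39))*(7 + (-1*1 - 4*5))**2 = (130*(65 - 39))*(7 + (-1 - 20))**2 = (130*26)*(7 - 21)**2 = 3380*(-14)**2 = 3380*196 = 662480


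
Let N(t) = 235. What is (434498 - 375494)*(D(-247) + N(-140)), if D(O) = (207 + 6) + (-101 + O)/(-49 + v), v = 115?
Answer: 26122680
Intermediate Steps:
D(O) = 13957/66 + O/66 (D(O) = (207 + 6) + (-101 + O)/(-49 + 115) = 213 + (-101 + O)/66 = 213 + (-101 + O)*(1/66) = 213 + (-101/66 + O/66) = 13957/66 + O/66)
(434498 - 375494)*(D(-247) + N(-140)) = (434498 - 375494)*((13957/66 + (1/66)*(-247)) + 235) = 59004*((13957/66 - 247/66) + 235) = 59004*(2285/11 + 235) = 59004*(4870/11) = 26122680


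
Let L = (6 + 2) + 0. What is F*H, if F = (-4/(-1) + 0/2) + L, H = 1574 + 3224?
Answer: 57576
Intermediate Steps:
H = 4798
L = 8 (L = 8 + 0 = 8)
F = 12 (F = (-4/(-1) + 0/2) + 8 = (-4*(-1) + 0*(½)) + 8 = (4 + 0) + 8 = 4 + 8 = 12)
F*H = 12*4798 = 57576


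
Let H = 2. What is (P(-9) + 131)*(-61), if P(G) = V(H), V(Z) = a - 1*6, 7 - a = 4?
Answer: -7808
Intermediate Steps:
a = 3 (a = 7 - 1*4 = 7 - 4 = 3)
V(Z) = -3 (V(Z) = 3 - 1*6 = 3 - 6 = -3)
P(G) = -3
(P(-9) + 131)*(-61) = (-3 + 131)*(-61) = 128*(-61) = -7808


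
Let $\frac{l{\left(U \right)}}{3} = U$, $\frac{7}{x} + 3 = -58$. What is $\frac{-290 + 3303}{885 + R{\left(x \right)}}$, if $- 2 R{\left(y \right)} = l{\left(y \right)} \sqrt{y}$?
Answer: $\frac{806994628540}{237036259329} - \frac{2573102 i \sqrt{427}}{237036259329} \approx 3.4045 - 0.00022431 i$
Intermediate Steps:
$x = - \frac{7}{61}$ ($x = \frac{7}{-3 - 58} = \frac{7}{-61} = 7 \left(- \frac{1}{61}\right) = - \frac{7}{61} \approx -0.11475$)
$l{\left(U \right)} = 3 U$
$R{\left(y \right)} = - \frac{3 y^{\frac{3}{2}}}{2}$ ($R{\left(y \right)} = - \frac{3 y \sqrt{y}}{2} = - \frac{3 y^{\frac{3}{2}}}{2}$)
$\frac{-290 + 3303}{885 + R{\left(x \right)}} = \frac{-290 + 3303}{885 - \frac{3 \left(- \frac{7}{61}\right)^{\frac{3}{2}}}{2}} = \frac{3013}{885 - \frac{3 \left(- \frac{7 i \sqrt{427}}{3721}\right)}{2}} = \frac{3013}{885 + \frac{21 i \sqrt{427}}{7442}}$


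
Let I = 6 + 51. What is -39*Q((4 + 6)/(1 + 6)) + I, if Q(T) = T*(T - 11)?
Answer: 28923/49 ≈ 590.27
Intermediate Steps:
Q(T) = T*(-11 + T)
I = 57
-39*Q((4 + 6)/(1 + 6)) + I = -39*(4 + 6)/(1 + 6)*(-11 + (4 + 6)/(1 + 6)) + 57 = -39*10/7*(-11 + 10/7) + 57 = -39*10*(⅐)*(-11 + 10*(⅐)) + 57 = -390*(-11 + 10/7)/7 + 57 = -390*(-67)/(7*7) + 57 = -39*(-670/49) + 57 = 26130/49 + 57 = 28923/49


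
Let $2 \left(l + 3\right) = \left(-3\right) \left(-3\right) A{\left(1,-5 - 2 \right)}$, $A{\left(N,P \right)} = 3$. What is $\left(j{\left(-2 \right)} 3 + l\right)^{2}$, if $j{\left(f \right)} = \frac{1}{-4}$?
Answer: $\frac{1521}{16} \approx 95.063$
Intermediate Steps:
$j{\left(f \right)} = - \frac{1}{4}$
$l = \frac{21}{2}$ ($l = -3 + \frac{\left(-3\right) \left(-3\right) 3}{2} = -3 + \frac{9 \cdot 3}{2} = -3 + \frac{1}{2} \cdot 27 = -3 + \frac{27}{2} = \frac{21}{2} \approx 10.5$)
$\left(j{\left(-2 \right)} 3 + l\right)^{2} = \left(\left(- \frac{1}{4}\right) 3 + \frac{21}{2}\right)^{2} = \left(- \frac{3}{4} + \frac{21}{2}\right)^{2} = \left(\frac{39}{4}\right)^{2} = \frac{1521}{16}$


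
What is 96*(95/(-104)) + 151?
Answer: 823/13 ≈ 63.308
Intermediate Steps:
96*(95/(-104)) + 151 = 96*(95*(-1/104)) + 151 = 96*(-95/104) + 151 = -1140/13 + 151 = 823/13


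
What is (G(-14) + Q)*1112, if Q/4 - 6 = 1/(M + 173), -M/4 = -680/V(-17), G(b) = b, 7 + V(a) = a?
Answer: 2003824/179 ≈ 11195.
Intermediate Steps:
V(a) = -7 + a
M = -340/3 (M = -(-2720)/(-7 - 17) = -(-2720)/(-24) = -(-2720)*(-1)/24 = -4*85/3 = -340/3 ≈ -113.33)
Q = 4308/179 (Q = 24 + 4/(-340/3 + 173) = 24 + 4/(179/3) = 24 + 4*(3/179) = 24 + 12/179 = 4308/179 ≈ 24.067)
(G(-14) + Q)*1112 = (-14 + 4308/179)*1112 = (1802/179)*1112 = 2003824/179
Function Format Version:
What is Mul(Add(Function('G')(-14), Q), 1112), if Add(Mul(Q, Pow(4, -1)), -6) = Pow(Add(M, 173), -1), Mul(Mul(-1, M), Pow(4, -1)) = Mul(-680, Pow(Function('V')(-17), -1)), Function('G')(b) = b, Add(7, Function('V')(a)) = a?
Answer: Rational(2003824, 179) ≈ 11195.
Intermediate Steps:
Function('V')(a) = Add(-7, a)
M = Rational(-340, 3) (M = Mul(-4, Mul(-680, Pow(Add(-7, -17), -1))) = Mul(-4, Mul(-680, Pow(-24, -1))) = Mul(-4, Mul(-680, Rational(-1, 24))) = Mul(-4, Rational(85, 3)) = Rational(-340, 3) ≈ -113.33)
Q = Rational(4308, 179) (Q = Add(24, Mul(4, Pow(Add(Rational(-340, 3), 173), -1))) = Add(24, Mul(4, Pow(Rational(179, 3), -1))) = Add(24, Mul(4, Rational(3, 179))) = Add(24, Rational(12, 179)) = Rational(4308, 179) ≈ 24.067)
Mul(Add(Function('G')(-14), Q), 1112) = Mul(Add(-14, Rational(4308, 179)), 1112) = Mul(Rational(1802, 179), 1112) = Rational(2003824, 179)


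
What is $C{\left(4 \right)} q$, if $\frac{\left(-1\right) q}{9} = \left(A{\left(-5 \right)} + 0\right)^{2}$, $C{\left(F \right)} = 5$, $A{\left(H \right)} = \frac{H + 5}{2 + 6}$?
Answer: $0$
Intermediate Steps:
$A{\left(H \right)} = \frac{5}{8} + \frac{H}{8}$ ($A{\left(H \right)} = \frac{5 + H}{8} = \left(5 + H\right) \frac{1}{8} = \frac{5}{8} + \frac{H}{8}$)
$q = 0$ ($q = - 9 \left(\left(\frac{5}{8} + \frac{1}{8} \left(-5\right)\right) + 0\right)^{2} = - 9 \left(\left(\frac{5}{8} - \frac{5}{8}\right) + 0\right)^{2} = - 9 \left(0 + 0\right)^{2} = - 9 \cdot 0^{2} = \left(-9\right) 0 = 0$)
$C{\left(4 \right)} q = 5 \cdot 0 = 0$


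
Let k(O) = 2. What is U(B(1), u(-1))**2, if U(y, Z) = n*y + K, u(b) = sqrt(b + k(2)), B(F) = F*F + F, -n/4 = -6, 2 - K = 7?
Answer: 1849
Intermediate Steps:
K = -5 (K = 2 - 1*7 = 2 - 7 = -5)
n = 24 (n = -4*(-6) = 24)
B(F) = F + F**2 (B(F) = F**2 + F = F + F**2)
u(b) = sqrt(2 + b) (u(b) = sqrt(b + 2) = sqrt(2 + b))
U(y, Z) = -5 + 24*y (U(y, Z) = 24*y - 5 = -5 + 24*y)
U(B(1), u(-1))**2 = (-5 + 24*(1*(1 + 1)))**2 = (-5 + 24*(1*2))**2 = (-5 + 24*2)**2 = (-5 + 48)**2 = 43**2 = 1849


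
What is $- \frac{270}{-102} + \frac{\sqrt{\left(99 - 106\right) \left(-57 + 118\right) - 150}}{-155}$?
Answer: $\frac{45}{17} - \frac{i \sqrt{577}}{155} \approx 2.6471 - 0.15497 i$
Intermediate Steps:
$- \frac{270}{-102} + \frac{\sqrt{\left(99 - 106\right) \left(-57 + 118\right) - 150}}{-155} = \left(-270\right) \left(- \frac{1}{102}\right) + \sqrt{\left(-7\right) 61 - 150} \left(- \frac{1}{155}\right) = \frac{45}{17} + \sqrt{-427 - 150} \left(- \frac{1}{155}\right) = \frac{45}{17} + \sqrt{-577} \left(- \frac{1}{155}\right) = \frac{45}{17} + i \sqrt{577} \left(- \frac{1}{155}\right) = \frac{45}{17} - \frac{i \sqrt{577}}{155}$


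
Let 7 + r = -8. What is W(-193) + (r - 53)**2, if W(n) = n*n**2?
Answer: -7184433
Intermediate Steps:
r = -15 (r = -7 - 8 = -15)
W(n) = n**3
W(-193) + (r - 53)**2 = (-193)**3 + (-15 - 53)**2 = -7189057 + (-68)**2 = -7189057 + 4624 = -7184433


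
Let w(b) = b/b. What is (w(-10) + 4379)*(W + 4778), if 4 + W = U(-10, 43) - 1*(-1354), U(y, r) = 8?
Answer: 26875680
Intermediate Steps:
w(b) = 1
W = 1358 (W = -4 + (8 - 1*(-1354)) = -4 + (8 + 1354) = -4 + 1362 = 1358)
(w(-10) + 4379)*(W + 4778) = (1 + 4379)*(1358 + 4778) = 4380*6136 = 26875680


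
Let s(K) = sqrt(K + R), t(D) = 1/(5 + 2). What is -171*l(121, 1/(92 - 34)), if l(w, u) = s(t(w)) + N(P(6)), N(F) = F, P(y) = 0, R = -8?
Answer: -171*I*sqrt(385)/7 ≈ -479.32*I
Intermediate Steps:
t(D) = 1/7
s(K) = sqrt(-8 + K) (s(K) = sqrt(K - 8) = sqrt(-8 + K))
l(w, u) = I*sqrt(385)/7 (l(w, u) = sqrt(-8 + 1/7) + 0 = sqrt(-55/7) + 0 = I*sqrt(385)/7 + 0 = I*sqrt(385)/7)
-171*l(121, 1/(92 - 34)) = -171*I*sqrt(385)/7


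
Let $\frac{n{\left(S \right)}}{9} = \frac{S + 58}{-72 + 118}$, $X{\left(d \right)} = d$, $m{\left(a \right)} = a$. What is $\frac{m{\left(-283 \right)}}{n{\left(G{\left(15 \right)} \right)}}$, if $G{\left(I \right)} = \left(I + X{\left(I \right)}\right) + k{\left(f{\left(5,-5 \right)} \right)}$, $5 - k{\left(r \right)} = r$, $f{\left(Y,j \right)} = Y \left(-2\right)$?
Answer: $- \frac{13018}{927} \approx -14.043$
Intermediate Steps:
$f{\left(Y,j \right)} = - 2 Y$
$k{\left(r \right)} = 5 - r$
$G{\left(I \right)} = 15 + 2 I$ ($G{\left(I \right)} = \left(I + I\right) - \left(-5 - 10\right) = 2 I + \left(5 - -10\right) = 2 I + \left(5 + 10\right) = 2 I + 15 = 15 + 2 I$)
$n{\left(S \right)} = \frac{261}{23} + \frac{9 S}{46}$ ($n{\left(S \right)} = 9 \frac{S + 58}{-72 + 118} = 9 \frac{58 + S}{46} = 9 \left(58 + S\right) \frac{1}{46} = 9 \left(\frac{29}{23} + \frac{S}{46}\right) = \frac{261}{23} + \frac{9 S}{46}$)
$\frac{m{\left(-283 \right)}}{n{\left(G{\left(15 \right)} \right)}} = - \frac{283}{\frac{261}{23} + \frac{9 \left(15 + 2 \cdot 15\right)}{46}} = - \frac{283}{\frac{261}{23} + \frac{9 \left(15 + 30\right)}{46}} = - \frac{283}{\frac{261}{23} + \frac{9}{46} \cdot 45} = - \frac{283}{\frac{261}{23} + \frac{405}{46}} = - \frac{283}{\frac{927}{46}} = \left(-283\right) \frac{46}{927} = - \frac{13018}{927}$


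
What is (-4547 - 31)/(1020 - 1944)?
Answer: 109/22 ≈ 4.9545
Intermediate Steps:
(-4547 - 31)/(1020 - 1944) = -4578/(-924) = -4578*(-1/924) = 109/22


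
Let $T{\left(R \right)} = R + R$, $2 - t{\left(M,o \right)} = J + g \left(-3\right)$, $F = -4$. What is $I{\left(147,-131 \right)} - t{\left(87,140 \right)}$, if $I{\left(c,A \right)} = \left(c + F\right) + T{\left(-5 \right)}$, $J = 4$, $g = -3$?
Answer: $144$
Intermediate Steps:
$t{\left(M,o \right)} = -11$ ($t{\left(M,o \right)} = 2 - \left(4 - -9\right) = 2 - \left(4 + 9\right) = 2 - 13 = -11$)
$T{\left(R \right)} = 2 R$
$I{\left(c,A \right)} = -14 + c$ ($I{\left(c,A \right)} = \left(c - 4\right) + 2 \left(-5\right) = \left(-4 + c\right) - 10 = -14 + c$)
$I{\left(147,-131 \right)} - t{\left(87,140 \right)} = \left(-14 + 147\right) - -11 = 133 + 11 = 144$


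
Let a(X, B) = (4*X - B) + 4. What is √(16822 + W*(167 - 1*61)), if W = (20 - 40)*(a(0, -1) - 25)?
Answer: √59222 ≈ 243.36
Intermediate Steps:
a(X, B) = 4 - B + 4*X (a(X, B) = (-B + 4*X) + 4 = 4 - B + 4*X)
W = 400 (W = (20 - 40)*((4 - 1*(-1) + 4*0) - 25) = -20*((4 + 1 + 0) - 25) = -20*(5 - 25) = -20*(-20) = 400)
√(16822 + W*(167 - 1*61)) = √(16822 + 400*(167 - 1*61)) = √(16822 + 400*(167 - 61)) = √(16822 + 400*106) = √(16822 + 42400) = √59222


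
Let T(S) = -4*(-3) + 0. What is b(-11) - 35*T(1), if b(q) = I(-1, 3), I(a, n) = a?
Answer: -421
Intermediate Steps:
b(q) = -1
T(S) = 12 (T(S) = 12 + 0 = 12)
b(-11) - 35*T(1) = -1 - 35*12 = -1 - 420 = -421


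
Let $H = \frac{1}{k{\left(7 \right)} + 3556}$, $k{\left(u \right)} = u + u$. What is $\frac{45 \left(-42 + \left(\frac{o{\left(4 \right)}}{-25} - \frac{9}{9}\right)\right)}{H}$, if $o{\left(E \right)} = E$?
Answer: $-6933654$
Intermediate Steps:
$k{\left(u \right)} = 2 u$
$H = \frac{1}{3570}$ ($H = \frac{1}{2 \cdot 7 + 3556} = \frac{1}{14 + 3556} = \frac{1}{3570} \approx 0.00028011$)
$\frac{45 \left(-42 + \left(\frac{o{\left(4 \right)}}{-25} - \frac{9}{9}\right)\right)}{H} = 45 \left(-42 + \left(\frac{4}{-25} - \frac{9}{9}\right)\right) \frac{1}{\frac{1}{3570}} = 45 \left(-42 + \left(4 \left(- \frac{1}{25}\right) - 1\right)\right) 3570 = 45 \left(-42 - \frac{29}{25}\right) 3570 = 45 \left(- \frac{1079}{25}\right) 3570 = \left(- \frac{9711}{5}\right) 3570 = -6933654$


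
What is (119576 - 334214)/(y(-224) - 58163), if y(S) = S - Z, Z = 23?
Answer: 35773/9735 ≈ 3.6747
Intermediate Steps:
y(S) = -23 + S (y(S) = S - 1*23 = S - 23 = -23 + S)
(119576 - 334214)/(y(-224) - 58163) = (119576 - 334214)/((-23 - 224) - 58163) = -214638/(-247 - 58163) = -214638/(-58410) = -214638*(-1/58410) = 35773/9735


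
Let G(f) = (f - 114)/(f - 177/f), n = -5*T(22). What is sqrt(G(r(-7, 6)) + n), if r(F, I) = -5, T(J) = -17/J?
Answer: I*sqrt(35530)/836 ≈ 0.22547*I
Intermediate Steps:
n = 85/22 (n = -(-85)/22 = -5*(-17/22) = 85/22 ≈ 3.8636)
G(f) = (-114 + f)/(f - 177/f)
sqrt(G(r(-7, 6)) + n) = sqrt(-5*(-114 - 5)/(-177 + (-5)**2) + 85/22) = sqrt(-5*(-119)/(-177 + 25) + 85/22) = sqrt(-5*(-119)/(-152) + 85/22) = sqrt(-5*(-1/152)*(-119) + 85/22) = sqrt(-595/152 + 85/22) = sqrt(-85/1672) = I*sqrt(35530)/836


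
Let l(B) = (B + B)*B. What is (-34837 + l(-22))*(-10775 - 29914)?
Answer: 1378095741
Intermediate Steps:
l(B) = 2*B² (l(B) = (2*B)*B = 2*B²)
(-34837 + l(-22))*(-10775 - 29914) = (-34837 + 2*(-22)²)*(-10775 - 29914) = (-34837 + 2*484)*(-40689) = (-34837 + 968)*(-40689) = -33869*(-40689) = 1378095741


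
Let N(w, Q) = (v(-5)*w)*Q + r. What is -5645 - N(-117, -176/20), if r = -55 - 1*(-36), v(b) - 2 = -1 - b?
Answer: -59018/5 ≈ -11804.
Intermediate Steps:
v(b) = 1 - b (v(b) = 2 + (-1 - b) = 1 - b)
r = -19 (r = -55 + 36 = -19)
N(w, Q) = -19 + 6*Q*w (N(w, Q) = ((1 - 1*(-5))*w)*Q - 19 = ((1 + 5)*w)*Q - 19 = (6*w)*Q - 19 = 6*Q*w - 19 = -19 + 6*Q*w)
-5645 - N(-117, -176/20) = -5645 - (-19 + 6*(-176/20)*(-117)) = -5645 - (-19 + 6*(-176*1/20)*(-117)) = -5645 - (-19 + 6*(-44/5)*(-117)) = -5645 - (-19 + 30888/5) = -5645 - 1*30793/5 = -5645 - 30793/5 = -59018/5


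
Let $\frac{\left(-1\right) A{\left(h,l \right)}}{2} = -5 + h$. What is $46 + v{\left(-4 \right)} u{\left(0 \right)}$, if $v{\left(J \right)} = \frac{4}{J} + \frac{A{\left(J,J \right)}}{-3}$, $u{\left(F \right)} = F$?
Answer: $46$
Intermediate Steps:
$A{\left(h,l \right)} = 10 - 2 h$ ($A{\left(h,l \right)} = - 2 \left(-5 + h\right) = 10 - 2 h$)
$v{\left(J \right)} = - \frac{10}{3} + \frac{4}{J} + \frac{2 J}{3}$ ($v{\left(J \right)} = \frac{4}{J} + \frac{10 - 2 J}{-3} = \frac{4}{J} + \left(10 - 2 J\right) \left(- \frac{1}{3}\right) = \frac{4}{J} + \left(- \frac{10}{3} + \frac{2 J}{3}\right) = - \frac{10}{3} + \frac{4}{J} + \frac{2 J}{3}$)
$46 + v{\left(-4 \right)} u{\left(0 \right)} = 46 + \frac{2 \left(6 - 4 \left(-5 - 4\right)\right)}{3 \left(-4\right)} 0 = 46 + \frac{2}{3} \left(- \frac{1}{4}\right) \left(6 - -36\right) 0 = 46 + \frac{2}{3} \left(- \frac{1}{4}\right) \left(6 + 36\right) 0 = 46 + \frac{2}{3} \left(- \frac{1}{4}\right) 42 \cdot 0 = 46 - 0 = 46 + 0 = 46$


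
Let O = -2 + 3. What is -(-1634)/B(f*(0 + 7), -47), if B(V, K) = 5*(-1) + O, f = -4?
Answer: -817/2 ≈ -408.50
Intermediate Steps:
O = 1
B(V, K) = -4 (B(V, K) = 5*(-1) + 1 = -5 + 1 = -4)
-(-1634)/B(f*(0 + 7), -47) = -(-1634)/(-4) = -(-1634)*(-1)/4 = -1*817/2 = -817/2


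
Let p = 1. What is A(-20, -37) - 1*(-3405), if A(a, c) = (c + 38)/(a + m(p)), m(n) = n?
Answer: 64694/19 ≈ 3404.9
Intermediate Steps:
A(a, c) = (38 + c)/(1 + a) (A(a, c) = (c + 38)/(a + 1) = (38 + c)/(1 + a))
A(-20, -37) - 1*(-3405) = (38 - 37)/(1 - 20) - 1*(-3405) = 1/(-19) + 3405 = -1/19*1 + 3405 = -1/19 + 3405 = 64694/19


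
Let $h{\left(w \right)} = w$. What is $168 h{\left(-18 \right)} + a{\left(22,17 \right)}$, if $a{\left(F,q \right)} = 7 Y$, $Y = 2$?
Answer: $-3010$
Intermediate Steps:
$a{\left(F,q \right)} = 14$ ($a{\left(F,q \right)} = 7 \cdot 2 = 14$)
$168 h{\left(-18 \right)} + a{\left(22,17 \right)} = 168 \left(-18\right) + 14 = -3024 + 14 = -3010$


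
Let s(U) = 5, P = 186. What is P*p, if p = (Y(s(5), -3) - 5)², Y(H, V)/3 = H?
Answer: 18600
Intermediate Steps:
Y(H, V) = 3*H
p = 100 (p = (3*5 - 5)² = (15 - 5)² = 10² = 100)
P*p = 186*100 = 18600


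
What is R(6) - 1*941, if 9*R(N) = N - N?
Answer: -941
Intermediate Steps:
R(N) = 0 (R(N) = (N - N)/9 = (1/9)*0 = 0)
R(6) - 1*941 = 0 - 1*941 = 0 - 941 = -941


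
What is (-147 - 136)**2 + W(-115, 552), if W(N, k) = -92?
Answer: 79997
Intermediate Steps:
(-147 - 136)**2 + W(-115, 552) = (-147 - 136)**2 - 92 = (-283)**2 - 92 = 80089 - 92 = 79997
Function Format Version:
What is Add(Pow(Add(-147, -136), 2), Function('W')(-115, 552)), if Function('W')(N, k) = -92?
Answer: 79997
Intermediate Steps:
Add(Pow(Add(-147, -136), 2), Function('W')(-115, 552)) = Add(Pow(Add(-147, -136), 2), -92) = Add(Pow(-283, 2), -92) = Add(80089, -92) = 79997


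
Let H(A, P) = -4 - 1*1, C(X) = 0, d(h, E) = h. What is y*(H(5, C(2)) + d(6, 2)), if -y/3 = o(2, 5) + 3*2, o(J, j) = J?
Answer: -24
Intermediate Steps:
H(A, P) = -5 (H(A, P) = -4 - 1 = -5)
y = -24 (y = -3*(2 + 3*2) = -3*(2 + 6) = -3*8 = -24)
y*(H(5, C(2)) + d(6, 2)) = -24*(-5 + 6) = -24*1 = -24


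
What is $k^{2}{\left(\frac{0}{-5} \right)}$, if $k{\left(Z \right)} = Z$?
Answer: $0$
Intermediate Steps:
$k^{2}{\left(\frac{0}{-5} \right)} = \left(\frac{0}{-5}\right)^{2} = \left(0 \left(- \frac{1}{5}\right)\right)^{2} = 0^{2} = 0$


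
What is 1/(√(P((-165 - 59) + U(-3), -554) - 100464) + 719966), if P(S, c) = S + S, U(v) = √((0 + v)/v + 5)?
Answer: 1/(719966 + I*√(100912 - 2*√6)) ≈ 1.389e-6 - 6.13e-10*I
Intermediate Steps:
U(v) = √6 (U(v) = √(v/v + 5) = √(1 + 5) = √6)
P(S, c) = 2*S
1/(√(P((-165 - 59) + U(-3), -554) - 100464) + 719966) = 1/(√(2*((-165 - 59) + √6) - 100464) + 719966) = 1/(√(2*(-224 + √6) - 100464) + 719966) = 1/(√((-448 + 2*√6) - 100464) + 719966) = 1/(√(-100912 + 2*√6) + 719966) = 1/(719966 + √(-100912 + 2*√6))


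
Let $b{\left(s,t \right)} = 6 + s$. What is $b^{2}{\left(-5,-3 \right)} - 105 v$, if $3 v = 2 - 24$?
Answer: $771$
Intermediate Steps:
$v = - \frac{22}{3}$ ($v = \frac{2 - 24}{3} = \frac{1}{3} \left(-22\right) = - \frac{22}{3} \approx -7.3333$)
$b^{2}{\left(-5,-3 \right)} - 105 v = \left(6 - 5\right)^{2} - -770 = 1^{2} + 770 = 1 + 770 = 771$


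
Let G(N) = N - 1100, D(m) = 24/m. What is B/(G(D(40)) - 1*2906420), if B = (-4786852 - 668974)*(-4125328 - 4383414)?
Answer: -232111079154460/14537597 ≈ -1.5966e+7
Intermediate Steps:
B = 46422215830892 (B = -5455826*(-8508742) = 46422215830892)
G(N) = -1100 + N
B/(G(D(40)) - 1*2906420) = 46422215830892/((-1100 + 24/40) - 1*2906420) = 46422215830892/((-1100 + 24*(1/40)) - 2906420) = 46422215830892/((-1100 + ⅗) - 2906420) = 46422215830892/(-5497/5 - 2906420) = 46422215830892/(-14537597/5) = 46422215830892*(-5/14537597) = -232111079154460/14537597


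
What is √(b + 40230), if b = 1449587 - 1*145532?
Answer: 3*√149365 ≈ 1159.4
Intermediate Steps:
b = 1304055 (b = 1449587 - 145532 = 1304055)
√(b + 40230) = √(1304055 + 40230) = √1344285 = 3*√149365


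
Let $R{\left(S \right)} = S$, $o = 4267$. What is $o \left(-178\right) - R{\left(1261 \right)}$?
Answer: $-760787$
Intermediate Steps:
$o \left(-178\right) - R{\left(1261 \right)} = 4267 \left(-178\right) - 1261 = -759526 - 1261 = -760787$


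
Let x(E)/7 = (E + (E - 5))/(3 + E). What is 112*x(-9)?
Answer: 9016/3 ≈ 3005.3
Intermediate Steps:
x(E) = 7*(-5 + 2*E)/(3 + E) (x(E) = 7*((E + (E - 5))/(3 + E)) = 7*((E + (-5 + E))/(3 + E)) = 7*((-5 + 2*E)/(3 + E)) = 7*(-5 + 2*E)/(3 + E))
112*x(-9) = 112*(7*(-5 + 2*(-9))/(3 - 9)) = 112*(7*(-5 - 18)/(-6)) = 112*(7*(-1/6)*(-23)) = 112*(161/6) = 9016/3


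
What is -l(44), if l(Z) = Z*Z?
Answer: -1936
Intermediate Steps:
l(Z) = Z**2
-l(44) = -1*44**2 = -1*1936 = -1936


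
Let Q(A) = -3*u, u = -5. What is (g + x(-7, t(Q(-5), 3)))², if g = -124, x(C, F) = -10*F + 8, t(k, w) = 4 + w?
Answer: 34596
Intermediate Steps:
Q(A) = 15 (Q(A) = -3*(-5) = 15)
x(C, F) = 8 - 10*F
(g + x(-7, t(Q(-5), 3)))² = (-124 + (8 - 10*(4 + 3)))² = (-124 + (8 - 10*7))² = (-124 + (8 - 70))² = (-124 - 62)² = (-186)² = 34596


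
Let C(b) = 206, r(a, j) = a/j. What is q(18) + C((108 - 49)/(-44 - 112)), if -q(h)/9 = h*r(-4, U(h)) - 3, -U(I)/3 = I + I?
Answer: 227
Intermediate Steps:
U(I) = -6*I (U(I) = -3*(I + I) = -6*I)
q(h) = 21 (q(h) = -9*(h*(-4*(-1/(6*h))) - 3) = -9*(h*(-(-2)/(3*h)) - 3) = -9*(h*(2/(3*h)) - 3) = -9*(⅔ - 3) = -9*(-7/3) = 21)
q(18) + C((108 - 49)/(-44 - 112)) = 21 + 206 = 227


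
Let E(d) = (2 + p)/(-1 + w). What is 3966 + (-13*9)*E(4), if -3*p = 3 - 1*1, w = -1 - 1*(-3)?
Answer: 3810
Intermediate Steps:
w = 2 (w = -1 + 3 = 2)
p = -⅔ (p = -(3 - 1*1)/3 = -(3 - 1)/3 = -⅓*2 = -⅔ ≈ -0.66667)
E(d) = 4/3 (E(d) = (2 - ⅔)/(-1 + 2) = (4/3)/1 = (4/3)*1 = 4/3)
3966 + (-13*9)*E(4) = 3966 - 13*9*(4/3) = 3966 - 117*4/3 = 3966 - 156 = 3810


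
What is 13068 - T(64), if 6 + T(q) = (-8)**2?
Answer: 13010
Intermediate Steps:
T(q) = 58 (T(q) = -6 + (-8)**2 = -6 + 64 = 58)
13068 - T(64) = 13068 - 1*58 = 13068 - 58 = 13010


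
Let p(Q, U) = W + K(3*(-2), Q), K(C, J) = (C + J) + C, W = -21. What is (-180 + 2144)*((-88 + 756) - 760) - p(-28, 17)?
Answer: -180627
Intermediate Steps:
K(C, J) = J + 2*C
p(Q, U) = -33 + Q (p(Q, U) = -21 + (Q + 2*(3*(-2))) = -21 + (Q + 2*(-6)) = -21 + (Q - 12) = -21 + (-12 + Q) = -33 + Q)
(-180 + 2144)*((-88 + 756) - 760) - p(-28, 17) = (-180 + 2144)*((-88 + 756) - 760) - (-33 - 28) = 1964*(668 - 760) - 1*(-61) = 1964*(-92) + 61 = -180688 + 61 = -180627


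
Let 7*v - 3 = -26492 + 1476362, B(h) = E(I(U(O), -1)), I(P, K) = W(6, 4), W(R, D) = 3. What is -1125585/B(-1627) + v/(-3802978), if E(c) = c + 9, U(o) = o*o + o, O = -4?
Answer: -4994007057231/53241692 ≈ -93799.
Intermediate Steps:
U(o) = o + o² (U(o) = o² + o = o + o²)
I(P, K) = 3
E(c) = 9 + c
B(h) = 12 (B(h) = 9 + 3 = 12)
v = 1449873/7 (v = 3/7 + (-26492 + 1476362)/7 = 3/7 + (⅐)*1449870 = 3/7 + 1449870/7 = 1449873/7 ≈ 2.0712e+5)
-1125585/B(-1627) + v/(-3802978) = -1125585/12 + (1449873/7)/(-3802978) = -1125585*1/12 + (1449873/7)*(-1/3802978) = -375195/4 - 1449873/26620846 = -4994007057231/53241692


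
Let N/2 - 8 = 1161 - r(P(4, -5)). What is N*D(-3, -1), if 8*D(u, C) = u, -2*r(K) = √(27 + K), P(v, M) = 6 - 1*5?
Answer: -3507/4 - 3*√7/4 ≈ -878.73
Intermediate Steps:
P(v, M) = 1 (P(v, M) = 6 - 5 = 1)
r(K) = -√(27 + K)/2
D(u, C) = u/8
N = 2338 + 2*√7 (N = 16 + 2*(1161 - (-1)*√(27 + 1)/2) = 16 + 2*(1161 - (-1)*√28/2) = 16 + 2*(1161 - (-1)*2*√7/2) = 16 + 2*(1161 - (-1)*√7) = 16 + 2*(1161 + √7) = 16 + (2322 + 2*√7) = 2338 + 2*√7 ≈ 2343.3)
N*D(-3, -1) = (2338 + 2*√7)*((⅛)*(-3)) = (2338 + 2*√7)*(-3/8) = -3507/4 - 3*√7/4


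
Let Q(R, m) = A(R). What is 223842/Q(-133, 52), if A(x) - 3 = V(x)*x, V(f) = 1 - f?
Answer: -223842/17819 ≈ -12.562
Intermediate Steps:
A(x) = 3 + x*(1 - x) (A(x) = 3 + (1 - x)*x = 3 + x*(1 - x))
Q(R, m) = 3 - R*(-1 + R)
223842/Q(-133, 52) = 223842/(3 - 1*(-133)*(-1 - 133)) = 223842/(3 - 1*(-133)*(-134)) = 223842/(3 - 17822) = 223842/(-17819) = 223842*(-1/17819) = -223842/17819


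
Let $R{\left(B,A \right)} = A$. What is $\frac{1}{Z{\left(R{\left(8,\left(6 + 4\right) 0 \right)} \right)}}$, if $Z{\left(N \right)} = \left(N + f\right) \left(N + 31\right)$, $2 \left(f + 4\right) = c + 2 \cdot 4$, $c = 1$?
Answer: $\frac{2}{31} \approx 0.064516$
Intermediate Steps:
$f = \frac{1}{2}$ ($f = -4 + \frac{1 + 2 \cdot 4}{2} = -4 + \frac{1 + 8}{2} = -4 + \frac{1}{2} \cdot 9 = -4 + \frac{9}{2} = \frac{1}{2} \approx 0.5$)
$Z{\left(N \right)} = \left(\frac{1}{2} + N\right) \left(31 + N\right)$ ($Z{\left(N \right)} = \left(N + \frac{1}{2}\right) \left(N + 31\right) = \left(\frac{1}{2} + N\right) \left(31 + N\right)$)
$\frac{1}{Z{\left(R{\left(8,\left(6 + 4\right) 0 \right)} \right)}} = \frac{1}{\frac{31}{2} + \left(\left(6 + 4\right) 0\right)^{2} + \frac{63 \left(6 + 4\right) 0}{2}} = \frac{1}{\frac{31}{2} + \left(10 \cdot 0\right)^{2} + \frac{63 \cdot 10 \cdot 0}{2}} = \frac{1}{\frac{31}{2} + 0^{2} + \frac{63}{2} \cdot 0} = \frac{1}{\frac{31}{2} + 0 + 0} = \frac{1}{\frac{31}{2}} = \frac{2}{31}$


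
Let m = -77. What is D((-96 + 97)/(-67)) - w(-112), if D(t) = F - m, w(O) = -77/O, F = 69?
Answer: 2325/16 ≈ 145.31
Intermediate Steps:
D(t) = 146 (D(t) = 69 - 1*(-77) = 69 + 77 = 146)
D((-96 + 97)/(-67)) - w(-112) = 146 - (-77)/(-112) = 146 - (-77)*(-1)/112 = 146 - 1*11/16 = 146 - 11/16 = 2325/16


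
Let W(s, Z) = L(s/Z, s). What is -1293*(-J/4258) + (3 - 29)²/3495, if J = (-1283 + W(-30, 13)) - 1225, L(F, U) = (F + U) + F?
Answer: -74667381793/96731115 ≈ -771.91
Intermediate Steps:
L(F, U) = U + 2*F
W(s, Z) = s + 2*s/Z (W(s, Z) = s + 2*(s/Z) = s + 2*s/Z)
J = -33054/13 (J = (-1283 - 30*(2 + 13)/13) - 1225 = (-1283 - 30*1/13*15) - 1225 = (-1283 - 450/13) - 1225 = -17129/13 - 1225 = -33054/13 ≈ -2542.6)
-1293*(-J/4258) + (3 - 29)²/3495 = -1293/((-4258/(-33054/13))) + (3 - 29)²/3495 = -1293/((-4258*(-13/33054))) + (-26)²*(1/3495) = -1293/27677/16527 + 676*(1/3495) = -1293*16527/27677 + 676/3495 = -21369411/27677 + 676/3495 = -74667381793/96731115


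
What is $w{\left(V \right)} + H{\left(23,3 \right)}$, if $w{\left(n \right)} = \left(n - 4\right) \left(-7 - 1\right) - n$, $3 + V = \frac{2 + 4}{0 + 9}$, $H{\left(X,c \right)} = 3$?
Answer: $56$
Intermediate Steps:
$V = - \frac{7}{3}$ ($V = -3 + \frac{2 + 4}{0 + 9} = -3 + \frac{6}{9} = -3 + 6 \cdot \frac{1}{9} = -3 + \frac{2}{3} = - \frac{7}{3} \approx -2.3333$)
$w{\left(n \right)} = 32 - 9 n$ ($w{\left(n \right)} = \left(-4 + n\right) \left(-8\right) - n = \left(32 - 8 n\right) - n = 32 - 9 n$)
$w{\left(V \right)} + H{\left(23,3 \right)} = \left(32 - -21\right) + 3 = \left(32 + 21\right) + 3 = 53 + 3 = 56$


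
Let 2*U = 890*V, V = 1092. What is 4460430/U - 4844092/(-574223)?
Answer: 12603127083/715481858 ≈ 17.615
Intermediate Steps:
U = 485940 (U = (890*1092)/2 = (½)*971880 = 485940)
4460430/U - 4844092/(-574223) = 4460430/485940 - 4844092/(-574223) = 4460430*(1/485940) - 4844092*(-1/574223) = 11437/1246 + 4844092/574223 = 12603127083/715481858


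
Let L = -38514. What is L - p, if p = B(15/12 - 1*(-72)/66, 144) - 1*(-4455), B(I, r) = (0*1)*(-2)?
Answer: -42969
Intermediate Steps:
B(I, r) = 0 (B(I, r) = 0*(-2) = 0)
p = 4455 (p = 0 - 1*(-4455) = 0 + 4455 = 4455)
L - p = -38514 - 1*4455 = -38514 - 4455 = -42969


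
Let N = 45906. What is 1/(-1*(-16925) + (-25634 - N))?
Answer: -1/54615 ≈ -1.8310e-5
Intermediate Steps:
1/(-1*(-16925) + (-25634 - N)) = 1/(-1*(-16925) + (-25634 - 1*45906)) = 1/(16925 + (-25634 - 45906)) = 1/(16925 - 71540) = 1/(-54615) = -1/54615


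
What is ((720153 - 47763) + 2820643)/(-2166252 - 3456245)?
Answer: -3493033/5622497 ≈ -0.62126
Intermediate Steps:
((720153 - 47763) + 2820643)/(-2166252 - 3456245) = (672390 + 2820643)/(-5622497) = 3493033*(-1/5622497) = -3493033/5622497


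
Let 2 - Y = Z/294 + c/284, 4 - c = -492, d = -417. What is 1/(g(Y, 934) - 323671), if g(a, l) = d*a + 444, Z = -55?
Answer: -6958/2250291849 ≈ -3.0920e-6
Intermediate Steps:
c = 496 (c = 4 - 1*(-492) = 4 + 492 = 496)
Y = 9197/20874 (Y = 2 - (-55/294 + 496/284) = 2 - (-55*1/294 + 496*(1/284)) = 2 - (-55/294 + 124/71) = 2 - 1*32551/20874 = 2 - 32551/20874 = 9197/20874 ≈ 0.44060)
g(a, l) = 444 - 417*a (g(a, l) = -417*a + 444 = 444 - 417*a)
1/(g(Y, 934) - 323671) = 1/((444 - 417*9197/20874) - 323671) = 1/((444 - 1278383/6958) - 323671) = 1/(1810969/6958 - 323671) = 1/(-2250291849/6958) = -6958/2250291849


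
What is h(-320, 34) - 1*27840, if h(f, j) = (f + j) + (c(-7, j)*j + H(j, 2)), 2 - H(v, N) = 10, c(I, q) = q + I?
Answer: -27216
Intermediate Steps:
c(I, q) = I + q
H(v, N) = -8 (H(v, N) = 2 - 1*10 = 2 - 10 = -8)
h(f, j) = -8 + f + j + j*(-7 + j) (h(f, j) = (f + j) + ((-7 + j)*j - 8) = (f + j) + (j*(-7 + j) - 8) = (f + j) + (-8 + j*(-7 + j)) = -8 + f + j + j*(-7 + j))
h(-320, 34) - 1*27840 = (-8 - 320 + 34 + 34*(-7 + 34)) - 1*27840 = (-8 - 320 + 34 + 34*27) - 27840 = (-8 - 320 + 34 + 918) - 27840 = 624 - 27840 = -27216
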